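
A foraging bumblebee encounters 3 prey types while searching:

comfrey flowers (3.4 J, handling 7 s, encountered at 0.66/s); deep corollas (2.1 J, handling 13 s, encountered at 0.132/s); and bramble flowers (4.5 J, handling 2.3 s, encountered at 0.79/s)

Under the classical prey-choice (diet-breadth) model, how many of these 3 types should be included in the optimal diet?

1

Rank by E/h (J/s): bramble flowers 1.96, comfrey flowers 0.486, deep corollas 0.162. Include each in turn until the next type's E/h falls below the running intake rate.
Rate on top 1: 1.262. comfrey flowers: 0.486 < 1.262 → exclude; stop.
Optimal diet: bramble flowers — 1 of 3 types.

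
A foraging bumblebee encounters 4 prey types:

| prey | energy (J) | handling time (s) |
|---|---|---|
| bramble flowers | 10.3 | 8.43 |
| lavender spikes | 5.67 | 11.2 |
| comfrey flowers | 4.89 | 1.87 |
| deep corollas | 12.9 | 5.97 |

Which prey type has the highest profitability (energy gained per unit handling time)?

comfrey flowers

Profitability E/h (J/s): bramble flowers = 10.3/8.43 = 1.22, lavender spikes = 5.67/11.2 = 0.506, comfrey flowers = 4.89/1.87 = 2.61, deep corollas = 12.9/5.97 = 2.16.
Ranked: comfrey flowers > deep corollas > bramble flowers > lavender spikes.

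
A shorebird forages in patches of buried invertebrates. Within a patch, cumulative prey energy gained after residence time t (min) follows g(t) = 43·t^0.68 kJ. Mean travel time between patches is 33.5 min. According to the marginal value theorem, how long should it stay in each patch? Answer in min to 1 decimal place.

By the marginal value theorem, leave when the instantaneous gain rate g'(t) equals the habitat-wide average g(t)/(T + t).
g'(t) = 0.68·43·t^-0.32. Setting 0.68·43·t^-0.32 = 43·t^0.68/(33.5+t) gives 0.68(33.5+t) = t, so 0.32·t = 0.68×33.5.
t* = 0.68×33.5/0.32 = 71.19 min.

71.2 min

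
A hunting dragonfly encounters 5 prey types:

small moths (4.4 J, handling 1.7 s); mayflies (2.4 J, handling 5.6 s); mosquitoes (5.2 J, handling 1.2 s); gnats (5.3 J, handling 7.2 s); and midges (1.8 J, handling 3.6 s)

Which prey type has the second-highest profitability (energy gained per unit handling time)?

small moths

Profitability E/h (J/s): small moths = 4.4/1.7 = 2.59, mayflies = 2.4/5.6 = 0.429, mosquitoes = 5.2/1.2 = 4.33, gnats = 5.3/7.2 = 0.736, midges = 1.8/3.6 = 0.5.
Ranked: mosquitoes > small moths > gnats > midges > mayflies.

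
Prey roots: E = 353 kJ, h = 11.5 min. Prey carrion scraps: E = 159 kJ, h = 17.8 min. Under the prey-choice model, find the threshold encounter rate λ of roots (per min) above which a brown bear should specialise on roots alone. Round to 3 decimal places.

At the threshold, the rate on roots alone equals the profitability of carrion scraps: λ·353/(1 + λ·11.5) = 159/17.8 = 8.933.
Rearranging, λ(353 − 8.933×11.5) = 8.933, so λ = 8.933/250.3 = 0.03569 per min.

0.036 per min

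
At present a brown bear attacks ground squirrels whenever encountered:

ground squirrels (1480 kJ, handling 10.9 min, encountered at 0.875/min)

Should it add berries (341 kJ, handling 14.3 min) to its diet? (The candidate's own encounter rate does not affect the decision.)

Intake rate on the current diet: R = (0.875×1480) / (1 + 0.875×10.9) = 1295/10.54 = 122.9 kJ/min.
berries: E/h = 341/14.3 = 23.85 kJ/min.
Since 23.85 < R, time spent handling berries is better spent searching.

No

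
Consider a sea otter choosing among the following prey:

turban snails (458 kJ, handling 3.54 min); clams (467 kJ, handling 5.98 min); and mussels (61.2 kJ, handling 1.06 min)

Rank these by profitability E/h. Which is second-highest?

clams

Profitability E/h (kJ/min): turban snails = 458/3.54 = 129, clams = 467/5.98 = 78.1, mussels = 61.2/1.06 = 57.7.
Ranked: turban snails > clams > mussels.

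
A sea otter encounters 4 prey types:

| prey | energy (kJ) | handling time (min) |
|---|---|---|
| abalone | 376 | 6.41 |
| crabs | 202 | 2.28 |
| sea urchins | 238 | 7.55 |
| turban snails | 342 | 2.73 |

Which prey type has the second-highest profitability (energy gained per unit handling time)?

crabs

In descending order of E/h:
turban snails: 342/2.73 = 125 kJ/min
crabs: 202/2.28 = 88.6 kJ/min
abalone: 376/6.41 = 58.7 kJ/min
sea urchins: 238/7.55 = 31.5 kJ/min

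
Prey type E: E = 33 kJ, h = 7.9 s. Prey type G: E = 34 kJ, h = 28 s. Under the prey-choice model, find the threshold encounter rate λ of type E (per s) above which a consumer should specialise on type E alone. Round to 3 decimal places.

The zero-one rule: include type G iff E₂/h₂ > λE₁/(1+λh₁). Equality gives the switch point.
λE₁h₂ = E₂ + λE₂h₁ ⇒ λ = E₂/(E₁h₂ − E₂h₁) = 34/(924 − 268.6) = 0.05188 per s.

0.052 per s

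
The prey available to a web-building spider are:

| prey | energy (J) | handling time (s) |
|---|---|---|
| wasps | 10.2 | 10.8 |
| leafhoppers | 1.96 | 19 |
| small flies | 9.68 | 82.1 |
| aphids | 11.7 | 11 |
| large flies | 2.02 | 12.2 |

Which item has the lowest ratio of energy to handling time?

leafhoppers

Profitability E/h (J/s): wasps = 10.2/10.8 = 0.944, leafhoppers = 1.96/19 = 0.103, small flies = 9.68/82.1 = 0.118, aphids = 11.7/11 = 1.06, large flies = 2.02/12.2 = 0.166.
Ranked: aphids > wasps > large flies > small flies > leafhoppers.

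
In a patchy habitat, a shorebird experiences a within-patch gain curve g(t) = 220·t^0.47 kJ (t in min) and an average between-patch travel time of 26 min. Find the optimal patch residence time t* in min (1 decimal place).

By the marginal value theorem, leave when the instantaneous gain rate g'(t) equals the habitat-wide average g(t)/(T + t).
g'(t) = 0.47·220·t^-0.53. Setting 0.47·220·t^-0.53 = 220·t^0.47/(26+t) gives 0.47(26+t) = t, so 0.53·t = 0.47×26.
t* = 0.47×26/0.53 = 23.06 min.

23.1 min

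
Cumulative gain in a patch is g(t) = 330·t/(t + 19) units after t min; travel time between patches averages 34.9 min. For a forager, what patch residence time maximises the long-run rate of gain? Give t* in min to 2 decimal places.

Maximise g(t)/(T+t): set derivative to zero → g'(t)(T+t) = g(t).
g'(t) = 330·19/(t + 19)². Setting 330·19/(t+19)² = 330t/[(t+19)(34.9+t)] gives 19(34.9+t) = t(t+19), so t² = 19×34.9 = 663.1.
t* = √663.1 = 25.75 min.

25.75 min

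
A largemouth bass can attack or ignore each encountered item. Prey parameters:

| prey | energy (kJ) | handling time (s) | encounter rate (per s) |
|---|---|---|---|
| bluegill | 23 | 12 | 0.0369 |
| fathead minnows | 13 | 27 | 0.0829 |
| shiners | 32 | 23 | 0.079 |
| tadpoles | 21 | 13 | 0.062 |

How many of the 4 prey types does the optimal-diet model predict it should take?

Profitabilities (E/h, kJ/s): bluegill 1.92, tadpoles 1.62, shiners 1.39, fathead minnows 0.481. Add prey in this order while the next type's profitability exceeds the intake rate on those already taken.
Rate on top 1: 0.5882. tadpoles: 1.62 > 0.5882 → include.
Rate on top 2: 0.9564. shiners: 1.39 > 0.9564 → include.
Rate on top 3: 1.151. fathead minnows: 0.481 < 1.151 → exclude; stop.
Optimal diet: bluegill, tadpoles, shiners — 3 of 4 types.

3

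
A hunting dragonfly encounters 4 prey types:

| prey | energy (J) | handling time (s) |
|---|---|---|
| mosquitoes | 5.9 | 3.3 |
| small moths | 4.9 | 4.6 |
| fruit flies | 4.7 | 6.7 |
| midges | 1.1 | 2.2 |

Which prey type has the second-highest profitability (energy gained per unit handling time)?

small moths

In descending order of E/h:
mosquitoes: 5.9/3.3 = 1.79 J/s
small moths: 4.9/4.6 = 1.07 J/s
fruit flies: 4.7/6.7 = 0.701 J/s
midges: 1.1/2.2 = 0.5 J/s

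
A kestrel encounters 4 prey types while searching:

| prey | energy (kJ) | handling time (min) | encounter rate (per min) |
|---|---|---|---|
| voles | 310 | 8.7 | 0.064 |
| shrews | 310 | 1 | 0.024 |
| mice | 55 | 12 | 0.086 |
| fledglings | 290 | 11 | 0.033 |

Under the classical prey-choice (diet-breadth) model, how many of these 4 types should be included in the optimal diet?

3

Rank by E/h (kJ/min): shrews 310, voles 35.6, fledglings 26.4, mice 4.58. Include each in turn until the next type's E/h falls below the running intake rate.
Rate on top 1: 7.266. voles: 35.6 > 7.266 → include.
Rate on top 2: 17.26. fledglings: 26.4 > 17.26 → include.
Rate on top 3: 18.96. mice: 4.58 < 18.96 → exclude; stop.
Optimal diet: shrews, voles, fledglings — 3 of 4 types.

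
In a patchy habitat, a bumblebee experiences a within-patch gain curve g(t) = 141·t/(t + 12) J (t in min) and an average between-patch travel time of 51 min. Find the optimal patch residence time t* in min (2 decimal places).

Optimal t* satisfies g'(t*) = g(t*)/(T + t*).
g'(t) = 141·12/(t + 12)². Setting 141·12/(t+12)² = 141t/[(t+12)(51+t)] gives 12(51+t) = t(t+12), so t² = 12×51 = 612.
t* = √612 = 24.74 min.

24.74 min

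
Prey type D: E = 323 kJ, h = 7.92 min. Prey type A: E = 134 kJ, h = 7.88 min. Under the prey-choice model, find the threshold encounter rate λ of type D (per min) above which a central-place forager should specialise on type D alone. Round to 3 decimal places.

0.090 per min

At the threshold, the rate on type D alone equals the profitability of type A: λ·323/(1 + λ·7.92) = 134/7.88 = 17.01.
Rearranging, λ(323 − 17.01×7.92) = 17.01, so λ = 17.01/188.3 = 0.0903 per min.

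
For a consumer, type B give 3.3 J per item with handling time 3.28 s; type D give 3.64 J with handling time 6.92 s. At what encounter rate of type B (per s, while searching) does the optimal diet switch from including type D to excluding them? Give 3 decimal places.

At the threshold, the rate on type B alone equals the profitability of type D: λ·3.3/(1 + λ·3.28) = 3.64/6.92 = 0.526.
Rearranging, λ(3.3 − 0.526×3.28) = 0.526, so λ = 0.526/1.575 = 0.334 per s.

0.334 per s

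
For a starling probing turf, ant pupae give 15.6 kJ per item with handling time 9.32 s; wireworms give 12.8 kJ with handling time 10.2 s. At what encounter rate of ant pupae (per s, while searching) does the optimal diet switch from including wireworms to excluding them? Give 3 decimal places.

Drop wireworms once their profitability E₂/h₂ falls below the rate achievable on ant pupae alone: E₂/h₂ = λE₁/(1 + λh₁).
Solve for λ: λE₁h₂ = E₂(1 + λh₁) → λ(E₁h₂ − E₂h₁) = E₂ → λ = E₂/(E₁h₂ − E₂h₁).
λ = 12.8/(15.6×10.2 − 12.8×9.32) = 12.8/39.82 = 0.3214 per s.

0.321 per s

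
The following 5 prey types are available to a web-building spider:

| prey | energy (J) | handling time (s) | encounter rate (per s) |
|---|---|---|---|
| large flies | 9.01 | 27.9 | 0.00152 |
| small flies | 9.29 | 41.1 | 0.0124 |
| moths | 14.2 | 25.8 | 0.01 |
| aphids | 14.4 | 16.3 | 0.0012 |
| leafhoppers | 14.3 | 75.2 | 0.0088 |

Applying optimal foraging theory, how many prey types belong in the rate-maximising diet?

Profitabilities (E/h, J/s): aphids 0.883, moths 0.55, large flies 0.323, small flies 0.226, leafhoppers 0.19. Add prey in this order while the next type's profitability exceeds the intake rate on those already taken.
Rate on top 1: 0.01695. moths: 0.55 > 0.01695 → include.
Rate on top 2: 0.1247. large flies: 0.323 > 0.1247 → include.
Rate on top 3: 0.131. small flies: 0.226 > 0.131 → include.
Rate on top 4: 0.1575. leafhoppers: 0.19 > 0.1575 → include.
Optimal diet: aphids, moths, large flies, small flies, leafhoppers — 5 of 5 types.

5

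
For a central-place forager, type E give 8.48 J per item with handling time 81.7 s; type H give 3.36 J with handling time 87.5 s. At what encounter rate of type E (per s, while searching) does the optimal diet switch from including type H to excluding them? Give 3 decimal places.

Drop type H once their profitability E₂/h₂ falls below the rate achievable on type E alone: E₂/h₂ = λE₁/(1 + λh₁).
Solve for λ: λE₁h₂ = E₂(1 + λh₁) → λ(E₁h₂ − E₂h₁) = E₂ → λ = E₂/(E₁h₂ − E₂h₁).
λ = 3.36/(8.48×87.5 − 3.36×81.7) = 3.36/467.5 = 0.007187 per s.

0.007 per s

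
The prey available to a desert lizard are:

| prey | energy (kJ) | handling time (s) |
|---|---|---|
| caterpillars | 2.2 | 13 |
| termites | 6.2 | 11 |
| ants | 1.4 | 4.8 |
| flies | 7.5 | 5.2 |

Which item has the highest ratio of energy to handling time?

flies

Profitability E/h (kJ/s): caterpillars = 2.2/13 = 0.169, termites = 6.2/11 = 0.564, ants = 1.4/4.8 = 0.292, flies = 7.5/5.2 = 1.44.
Ranked: flies > termites > ants > caterpillars.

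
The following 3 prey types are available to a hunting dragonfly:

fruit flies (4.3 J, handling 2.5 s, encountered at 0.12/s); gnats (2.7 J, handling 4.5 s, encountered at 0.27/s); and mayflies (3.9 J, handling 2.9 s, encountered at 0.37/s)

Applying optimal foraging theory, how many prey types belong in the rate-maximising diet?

Profitabilities (E/h, J/s): fruit flies 1.72, mayflies 1.34, gnats 0.6. Add prey in this order while the next type's profitability exceeds the intake rate on those already taken.
Rate on top 1: 0.3969. mayflies: 1.34 > 0.3969 → include.
Rate on top 2: 0.8255. gnats: 0.6 < 0.8255 → exclude; stop.
Optimal diet: fruit flies, mayflies — 2 of 3 types.

2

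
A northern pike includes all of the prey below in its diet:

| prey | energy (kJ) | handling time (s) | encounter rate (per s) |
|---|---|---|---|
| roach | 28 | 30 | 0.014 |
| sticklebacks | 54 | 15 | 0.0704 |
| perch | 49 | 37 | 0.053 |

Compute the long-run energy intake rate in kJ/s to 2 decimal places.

1.53 kJ/s

Energy encountered per unit search time: 0.014×28 + 0.0704×54 + 0.053×49 = 6.791 kJ/s.
Handling time per unit search time: 0.014×30 + 0.0704×15 + 0.053×37 = 3.437.
Rate = 6.791/(1 + 3.437) = 1.53 kJ/s.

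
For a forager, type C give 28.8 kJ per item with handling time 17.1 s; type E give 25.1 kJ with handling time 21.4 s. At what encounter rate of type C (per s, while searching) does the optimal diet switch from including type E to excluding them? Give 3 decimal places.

The zero-one rule: include type E iff E₂/h₂ > λE₁/(1+λh₁). Equality gives the switch point.
λE₁h₂ = E₂ + λE₂h₁ ⇒ λ = E₂/(E₁h₂ − E₂h₁) = 25.1/(616.3 − 429.2) = 0.1341 per s.

0.134 per s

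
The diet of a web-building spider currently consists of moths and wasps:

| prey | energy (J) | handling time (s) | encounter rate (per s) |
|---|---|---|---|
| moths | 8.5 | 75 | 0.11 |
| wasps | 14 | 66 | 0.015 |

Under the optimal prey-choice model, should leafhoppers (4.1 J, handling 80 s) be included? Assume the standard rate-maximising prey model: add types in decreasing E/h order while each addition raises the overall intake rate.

Current rate: (0.11×8.5 + 0.015×14)/(1 + 0.11×75 + 0.015×66) = 0.1118 J/s.
leafhoppers: E/h = 4.1/80 = 0.05125 J/s.
Since 0.05125 < R, time spent handling leafhoppers is better spent searching.

No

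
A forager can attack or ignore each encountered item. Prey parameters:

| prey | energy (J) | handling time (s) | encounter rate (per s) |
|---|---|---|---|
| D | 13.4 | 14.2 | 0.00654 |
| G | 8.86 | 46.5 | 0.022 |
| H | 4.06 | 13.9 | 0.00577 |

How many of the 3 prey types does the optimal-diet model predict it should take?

Profitabilities (E/h, J/s): D 0.944, H 0.292, G 0.191. Add prey in this order while the next type's profitability exceeds the intake rate on those already taken.
Rate on top 1: 0.08019. H: 0.292 > 0.08019 → include.
Rate on top 2: 0.09468. G: 0.191 > 0.09468 → include.
Optimal diet: D, H, G — 3 of 3 types.

3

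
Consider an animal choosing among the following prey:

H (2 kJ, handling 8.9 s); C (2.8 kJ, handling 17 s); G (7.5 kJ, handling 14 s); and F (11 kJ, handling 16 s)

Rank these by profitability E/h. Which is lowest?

Profitability E/h (kJ/s): H = 2/8.9 = 0.225, C = 2.8/17 = 0.165, G = 7.5/14 = 0.536, F = 11/16 = 0.688.
Ranked: F > G > H > C.

C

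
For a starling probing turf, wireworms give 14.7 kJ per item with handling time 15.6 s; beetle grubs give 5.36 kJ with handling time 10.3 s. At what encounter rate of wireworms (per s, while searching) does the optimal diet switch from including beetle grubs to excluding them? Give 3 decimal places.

The zero-one rule: include beetle grubs iff E₂/h₂ > λE₁/(1+λh₁). Equality gives the switch point.
λE₁h₂ = E₂ + λE₂h₁ ⇒ λ = E₂/(E₁h₂ − E₂h₁) = 5.36/(151.4 − 83.62) = 0.07906 per s.

0.079 per s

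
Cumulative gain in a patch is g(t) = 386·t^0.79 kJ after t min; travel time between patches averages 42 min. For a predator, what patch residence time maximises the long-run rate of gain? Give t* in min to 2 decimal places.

By the marginal value theorem, leave when the instantaneous gain rate g'(t) equals the habitat-wide average g(t)/(T + t).
g'(t) = 0.79·386·t^-0.21. Setting 0.79·386·t^-0.21 = 386·t^0.79/(42+t) gives 0.79(42+t) = t, so 0.21·t = 0.79×42.
t* = 0.79×42/0.21 = 158 min.

158.00 min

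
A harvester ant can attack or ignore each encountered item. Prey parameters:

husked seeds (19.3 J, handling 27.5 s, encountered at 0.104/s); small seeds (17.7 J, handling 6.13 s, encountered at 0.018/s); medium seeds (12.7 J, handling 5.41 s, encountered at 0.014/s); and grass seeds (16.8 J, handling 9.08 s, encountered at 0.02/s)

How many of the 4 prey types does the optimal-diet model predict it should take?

Profitabilities (E/h, J/s): small seeds 2.89, medium seeds 2.35, grass seeds 1.85, husked seeds 0.702. Add prey in this order while the next type's profitability exceeds the intake rate on those already taken.
Rate on top 1: 0.2869. medium seeds: 2.35 > 0.2869 → include.
Rate on top 2: 0.4185. grass seeds: 1.85 > 0.4185 → include.
Rate on top 3: 0.6086. husked seeds: 0.702 > 0.6086 → include.
Optimal diet: small seeds, medium seeds, grass seeds, husked seeds — 4 of 4 types.

4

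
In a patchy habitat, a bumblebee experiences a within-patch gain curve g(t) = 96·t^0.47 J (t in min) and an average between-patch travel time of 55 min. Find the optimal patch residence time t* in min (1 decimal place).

By the marginal value theorem, leave when the instantaneous gain rate g'(t) equals the habitat-wide average g(t)/(T + t).
g'(t) = 0.47·96·t^-0.53. Setting 0.47·96·t^-0.53 = 96·t^0.47/(55+t) gives 0.47(55+t) = t, so 0.53·t = 0.47×55.
t* = 0.47×55/0.53 = 48.77 min.

48.8 min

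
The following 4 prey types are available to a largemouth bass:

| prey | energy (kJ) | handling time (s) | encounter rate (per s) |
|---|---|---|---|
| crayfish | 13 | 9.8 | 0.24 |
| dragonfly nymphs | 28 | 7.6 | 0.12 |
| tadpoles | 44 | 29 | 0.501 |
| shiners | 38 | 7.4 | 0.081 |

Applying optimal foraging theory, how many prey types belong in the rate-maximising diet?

2

Profitabilities (E/h, kJ/s): shiners 5.14, dragonfly nymphs 3.68, tadpoles 1.52, crayfish 1.33. Add prey in this order while the next type's profitability exceeds the intake rate on those already taken.
Rate on top 1: 1.924. dragonfly nymphs: 3.68 > 1.924 → include.
Rate on top 2: 2.564. tadpoles: 1.52 < 2.564 → exclude; stop.
Optimal diet: shiners, dragonfly nymphs — 2 of 4 types.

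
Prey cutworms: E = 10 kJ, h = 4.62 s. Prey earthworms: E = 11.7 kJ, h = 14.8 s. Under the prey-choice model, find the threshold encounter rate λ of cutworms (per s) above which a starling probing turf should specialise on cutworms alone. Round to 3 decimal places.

0.125 per s

At the threshold, the rate on cutworms alone equals the profitability of earthworms: λ·10/(1 + λ·4.62) = 11.7/14.8 = 0.7905.
Rearranging, λ(10 − 0.7905×4.62) = 0.7905, so λ = 0.7905/6.348 = 0.1245 per s.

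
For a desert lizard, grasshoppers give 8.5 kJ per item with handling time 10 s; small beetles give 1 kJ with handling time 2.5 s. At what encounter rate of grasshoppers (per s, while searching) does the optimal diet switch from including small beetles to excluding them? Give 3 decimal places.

At the threshold, the rate on grasshoppers alone equals the profitability of small beetles: λ·8.5/(1 + λ·10) = 1/2.5 = 0.4.
Rearranging, λ(8.5 − 0.4×10) = 0.4, so λ = 0.4/4.5 = 0.08889 per s.

0.089 per s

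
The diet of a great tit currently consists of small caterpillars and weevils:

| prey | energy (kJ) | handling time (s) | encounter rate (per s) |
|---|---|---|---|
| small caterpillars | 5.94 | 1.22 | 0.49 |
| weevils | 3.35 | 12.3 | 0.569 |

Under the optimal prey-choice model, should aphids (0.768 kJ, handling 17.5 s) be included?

No

Intake rate on the current diet: R = (0.49×5.94 + 0.569×3.35) / (1 + 0.49×1.22 + 0.569×12.3) = 4.817/8.596 = 0.5603 kJ/s.
aphids: E/h = 0.768/17.5 = 0.04389 kJ/s.
0.04389 < 0.5603, so adding aphids would lower the average — exclude it.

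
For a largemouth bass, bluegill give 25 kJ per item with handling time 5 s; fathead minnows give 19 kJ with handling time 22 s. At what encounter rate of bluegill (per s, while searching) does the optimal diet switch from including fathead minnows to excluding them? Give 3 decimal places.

Drop fathead minnows once their profitability E₂/h₂ falls below the rate achievable on bluegill alone: E₂/h₂ = λE₁/(1 + λh₁).
Solve for λ: λE₁h₂ = E₂(1 + λh₁) → λ(E₁h₂ − E₂h₁) = E₂ → λ = E₂/(E₁h₂ − E₂h₁).
λ = 19/(25×22 − 19×5) = 19/455 = 0.04176 per s.

0.042 per s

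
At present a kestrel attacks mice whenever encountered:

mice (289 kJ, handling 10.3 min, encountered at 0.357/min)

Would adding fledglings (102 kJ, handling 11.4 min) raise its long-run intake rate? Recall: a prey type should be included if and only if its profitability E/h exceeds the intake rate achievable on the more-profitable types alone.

No

Current rate: (0.357×289)/(1 + 0.357×10.3) = 22.06 kJ/min.
fledglings: E/h = 102/11.4 = 8.947 kJ/min.
Since 8.947 < R, time spent handling fledglings is better spent searching.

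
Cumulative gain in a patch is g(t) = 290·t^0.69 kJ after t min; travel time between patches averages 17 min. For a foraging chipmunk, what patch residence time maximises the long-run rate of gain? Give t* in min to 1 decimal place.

Maximise g(t)/(T+t): set derivative to zero → g'(t)(T+t) = g(t).
g'(t) = 0.69·290·t^-0.31. Setting 0.69·290·t^-0.31 = 290·t^0.69/(17+t) gives 0.69(17+t) = t, so 0.31·t = 0.69×17.
t* = 0.69×17/0.31 = 37.84 min.

37.8 min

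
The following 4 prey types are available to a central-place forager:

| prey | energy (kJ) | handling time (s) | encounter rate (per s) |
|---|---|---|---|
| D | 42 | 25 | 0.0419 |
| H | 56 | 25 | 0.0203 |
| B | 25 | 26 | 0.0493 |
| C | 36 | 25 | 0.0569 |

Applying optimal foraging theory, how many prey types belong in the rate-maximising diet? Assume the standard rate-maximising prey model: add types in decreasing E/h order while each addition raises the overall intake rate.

E/h in descending order: H 2.24, D 1.68, C 1.44, B 0.962 kJ/s. The optimal diet is the largest prefix of this list for which every included type satisfies E_i/h_i > R on the types above it.
Rate on top 1: 0.7541. D: 1.68 > 0.7541 → include.
Rate on top 2: 1.134. C: 1.44 > 1.134 → include.
Rate on top 3: 1.243. B: 0.962 < 1.243 → exclude; stop.
Optimal diet: H, D, C — 3 of 4 types.

3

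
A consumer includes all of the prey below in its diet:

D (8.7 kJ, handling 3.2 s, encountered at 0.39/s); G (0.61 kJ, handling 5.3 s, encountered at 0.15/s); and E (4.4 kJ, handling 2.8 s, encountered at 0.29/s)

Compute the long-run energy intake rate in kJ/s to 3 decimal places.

Energy encountered per unit search time: 0.39×8.7 + 0.15×0.61 + 0.29×4.4 = 4.76 kJ/s.
Handling time per unit search time: 0.39×3.2 + 0.15×5.3 + 0.29×2.8 = 2.855.
Rate = 4.76/(1 + 2.855) = 1.235 kJ/s.

1.235 kJ/s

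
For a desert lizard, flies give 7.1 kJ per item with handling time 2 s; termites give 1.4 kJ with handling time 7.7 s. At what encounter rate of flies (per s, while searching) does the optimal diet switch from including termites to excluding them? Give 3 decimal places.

Drop termites once their profitability E₂/h₂ falls below the rate achievable on flies alone: E₂/h₂ = λE₁/(1 + λh₁).
Solve for λ: λE₁h₂ = E₂(1 + λh₁) → λ(E₁h₂ − E₂h₁) = E₂ → λ = E₂/(E₁h₂ − E₂h₁).
λ = 1.4/(7.1×7.7 − 1.4×2) = 1.4/51.87 = 0.02699 per s.

0.027 per s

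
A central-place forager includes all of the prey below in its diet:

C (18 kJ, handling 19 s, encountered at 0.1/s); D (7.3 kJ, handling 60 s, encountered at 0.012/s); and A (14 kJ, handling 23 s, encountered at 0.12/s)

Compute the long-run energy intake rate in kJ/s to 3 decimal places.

R = (0.1×18 + 0.012×7.3 + 0.12×14) / (1 + 0.1×19 + 0.012×60 + 0.12×23) = 3.568/6.38 = 0.5592 kJ/s.

0.559 kJ/s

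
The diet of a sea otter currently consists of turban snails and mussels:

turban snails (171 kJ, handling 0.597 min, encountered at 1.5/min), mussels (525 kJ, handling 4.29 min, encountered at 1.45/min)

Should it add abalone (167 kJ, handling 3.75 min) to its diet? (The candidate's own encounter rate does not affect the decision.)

No

Current rate: (1.5×171 + 1.45×525)/(1 + 1.5×0.597 + 1.45×4.29) = 125.4 kJ/min.
Profitability of abalone: 167/3.75 = 44.53 kJ/min.
Since 44.53 < R, time spent handling abalone is better spent searching.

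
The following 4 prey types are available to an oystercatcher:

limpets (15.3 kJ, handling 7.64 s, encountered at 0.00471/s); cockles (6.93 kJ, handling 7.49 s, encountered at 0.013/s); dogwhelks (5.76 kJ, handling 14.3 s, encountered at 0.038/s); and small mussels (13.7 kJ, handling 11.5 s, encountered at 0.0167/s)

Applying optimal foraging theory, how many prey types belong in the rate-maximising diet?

4

Profitabilities (E/h, kJ/s): limpets 2, small mussels 1.19, cockles 0.925, dogwhelks 0.403. Add prey in this order while the next type's profitability exceeds the intake rate on those already taken.
Rate on top 1: 0.06956. small mussels: 1.19 > 0.06956 → include.
Rate on top 2: 0.245. cockles: 0.925 > 0.245 → include.
Rate on top 3: 0.295. dogwhelks: 0.403 > 0.295 → include.
Optimal diet: limpets, small mussels, cockles, dogwhelks — 4 of 4 types.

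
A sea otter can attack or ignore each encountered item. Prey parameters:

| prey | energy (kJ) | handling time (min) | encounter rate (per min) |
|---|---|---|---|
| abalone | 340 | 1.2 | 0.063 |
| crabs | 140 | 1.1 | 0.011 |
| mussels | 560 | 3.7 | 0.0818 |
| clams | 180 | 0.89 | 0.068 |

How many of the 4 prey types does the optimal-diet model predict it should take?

E/h in descending order: abalone 283, clams 202, mussels 151, crabs 127 kJ/min. The optimal diet is the largest prefix of this list for which every included type satisfies E_i/h_i > R on the types above it.
Rate on top 1: 19.91. clams: 202 > 19.91 → include.
Rate on top 2: 29.63. mussels: 151 > 29.63 → include.
Rate on top 3: 55.23. crabs: 127 > 55.23 → include.
Optimal diet: abalone, clams, mussels, crabs — 4 of 4 types.

4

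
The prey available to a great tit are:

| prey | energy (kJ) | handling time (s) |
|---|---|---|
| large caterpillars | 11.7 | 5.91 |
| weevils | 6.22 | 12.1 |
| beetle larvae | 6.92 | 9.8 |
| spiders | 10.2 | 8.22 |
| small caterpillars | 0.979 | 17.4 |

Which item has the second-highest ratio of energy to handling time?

In descending order of E/h:
large caterpillars: 11.7/5.91 = 1.98 kJ/s
spiders: 10.2/8.22 = 1.24 kJ/s
beetle larvae: 6.92/9.8 = 0.706 kJ/s
weevils: 6.22/12.1 = 0.514 kJ/s
small caterpillars: 0.979/17.4 = 0.0563 kJ/s

spiders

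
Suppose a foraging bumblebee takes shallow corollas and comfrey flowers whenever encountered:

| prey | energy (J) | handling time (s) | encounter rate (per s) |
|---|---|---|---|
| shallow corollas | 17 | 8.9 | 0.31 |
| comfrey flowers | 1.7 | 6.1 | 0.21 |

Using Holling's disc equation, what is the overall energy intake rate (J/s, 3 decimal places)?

Energy encountered per unit search time: 0.31×17 + 0.21×1.7 = 5.627 J/s.
Handling time per unit search time: 0.31×8.9 + 0.21×6.1 = 4.04.
Rate = 5.627/(1 + 4.04) = 1.116 J/s.

1.116 J/s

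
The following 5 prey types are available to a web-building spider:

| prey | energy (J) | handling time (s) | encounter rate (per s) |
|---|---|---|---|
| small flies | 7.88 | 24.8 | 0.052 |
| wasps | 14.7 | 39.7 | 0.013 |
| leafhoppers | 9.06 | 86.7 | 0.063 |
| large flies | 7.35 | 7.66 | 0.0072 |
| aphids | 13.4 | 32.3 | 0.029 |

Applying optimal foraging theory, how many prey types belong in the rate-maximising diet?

4

Profitabilities (E/h, J/s): large flies 0.96, aphids 0.415, wasps 0.37, small flies 0.318, leafhoppers 0.104. Add prey in this order while the next type's profitability exceeds the intake rate on those already taken.
Rate on top 1: 0.05015. aphids: 0.415 > 0.05015 → include.
Rate on top 2: 0.2217. wasps: 0.37 > 0.2217 → include.
Rate on top 3: 0.2522. small flies: 0.318 > 0.2522 → include.
Rate on top 4: 0.2745. leafhoppers: 0.104 < 0.2745 → exclude; stop.
Optimal diet: large flies, aphids, wasps, small flies — 4 of 5 types.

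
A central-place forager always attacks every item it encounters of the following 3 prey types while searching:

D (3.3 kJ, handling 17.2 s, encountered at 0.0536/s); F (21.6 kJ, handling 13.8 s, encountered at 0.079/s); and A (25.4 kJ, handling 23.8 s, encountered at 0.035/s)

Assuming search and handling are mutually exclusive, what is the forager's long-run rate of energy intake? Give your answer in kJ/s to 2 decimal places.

0.72 kJ/s

R = (0.0536×3.3 + 0.079×21.6 + 0.035×25.4) / (1 + 0.0536×17.2 + 0.079×13.8 + 0.035×23.8) = 2.772/3.845 = 0.721 kJ/s.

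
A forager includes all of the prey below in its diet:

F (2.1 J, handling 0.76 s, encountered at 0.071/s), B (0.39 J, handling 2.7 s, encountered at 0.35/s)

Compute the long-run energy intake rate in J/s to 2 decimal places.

R = (0.071×2.1 + 0.35×0.39) / (1 + 0.071×0.76 + 0.35×2.7) = 0.2856/1.999 = 0.1429 J/s.

0.14 J/s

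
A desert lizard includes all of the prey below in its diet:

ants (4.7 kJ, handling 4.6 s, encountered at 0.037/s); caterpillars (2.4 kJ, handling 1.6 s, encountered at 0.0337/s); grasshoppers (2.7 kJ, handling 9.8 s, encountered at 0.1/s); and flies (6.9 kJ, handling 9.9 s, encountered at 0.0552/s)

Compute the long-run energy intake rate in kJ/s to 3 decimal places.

Energy encountered per unit search time: 0.037×4.7 + 0.0337×2.4 + 0.1×2.7 + 0.0552×6.9 = 0.9057 kJ/s.
Handling time per unit search time: 0.037×4.6 + 0.0337×1.6 + 0.1×9.8 + 0.0552×9.9 = 1.751.
Rate = 0.9057/(1 + 1.751) = 0.3293 kJ/s.

0.329 kJ/s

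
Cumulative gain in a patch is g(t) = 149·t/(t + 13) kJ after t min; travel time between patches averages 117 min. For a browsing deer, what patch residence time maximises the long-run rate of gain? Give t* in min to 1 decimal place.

Optimal t* satisfies g'(t*) = g(t*)/(T + t*).
g'(t) = 149·13/(t + 13)². Setting 149·13/(t+13)² = 149t/[(t+13)(117+t)] gives 13(117+t) = t(t+13), so t² = 13×117 = 1521.
t* = √1521 = 39 min.

39.0 min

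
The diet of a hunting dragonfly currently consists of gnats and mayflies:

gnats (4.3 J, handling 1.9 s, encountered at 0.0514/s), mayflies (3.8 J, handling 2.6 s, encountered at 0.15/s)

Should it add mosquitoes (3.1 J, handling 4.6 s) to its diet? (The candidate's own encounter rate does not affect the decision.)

Yes

On gnats and mayflies alone, R = ΣλE/(1+Σλh) = 0.791/1.488 = 0.5317 J/s.
Profitability of mosquitoes: 3.1/4.6 = 0.6739 J/s.
0.6739 > 0.5317, so adding mosquitoes raises the average — include it.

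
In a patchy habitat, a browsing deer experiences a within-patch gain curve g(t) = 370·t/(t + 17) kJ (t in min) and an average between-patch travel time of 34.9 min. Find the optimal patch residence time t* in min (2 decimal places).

By the marginal value theorem, leave when the instantaneous gain rate g'(t) equals the habitat-wide average g(t)/(T + t).
g'(t) = 370·17/(t + 17)². Setting 370·17/(t+17)² = 370t/[(t+17)(34.9+t)] gives 17(34.9+t) = t(t+17), so t² = 17×34.9 = 593.3.
t* = √593.3 = 24.36 min.

24.36 min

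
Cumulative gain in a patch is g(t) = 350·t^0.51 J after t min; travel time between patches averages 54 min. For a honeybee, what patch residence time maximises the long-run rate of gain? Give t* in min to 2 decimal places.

56.20 min

Maximise g(t)/(T+t): set derivative to zero → g'(t)(T+t) = g(t).
g'(t) = 0.51·350·t^-0.49. Setting 0.51·350·t^-0.49 = 350·t^0.51/(54+t) gives 0.51(54+t) = t, so 0.49·t = 0.51×54.
t* = 0.51×54/0.49 = 56.2 min.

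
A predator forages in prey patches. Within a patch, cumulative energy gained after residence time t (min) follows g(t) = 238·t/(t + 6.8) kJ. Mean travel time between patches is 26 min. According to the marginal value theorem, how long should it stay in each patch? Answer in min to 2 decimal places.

13.30 min

Maximise g(t)/(T+t): set derivative to zero → g'(t)(T+t) = g(t).
g'(t) = 238·6.8/(t + 6.8)². Setting 238·6.8/(t+6.8)² = 238t/[(t+6.8)(26+t)] gives 6.8(26+t) = t(t+6.8), so t² = 6.8×26 = 176.8.
t* = √176.8 = 13.3 min.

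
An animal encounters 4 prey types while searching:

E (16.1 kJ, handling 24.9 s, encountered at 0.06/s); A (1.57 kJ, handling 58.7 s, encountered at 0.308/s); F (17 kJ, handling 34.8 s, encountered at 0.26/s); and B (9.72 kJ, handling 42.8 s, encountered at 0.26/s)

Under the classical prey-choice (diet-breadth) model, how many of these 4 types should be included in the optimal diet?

2

Profitabilities (E/h, kJ/s): E 0.647, F 0.489, B 0.227, A 0.0267. Add prey in this order while the next type's profitability exceeds the intake rate on those already taken.
Rate on top 1: 0.3873. F: 0.489 > 0.3873 → include.
Rate on top 2: 0.4666. B: 0.227 < 0.4666 → exclude; stop.
Optimal diet: E, F — 2 of 4 types.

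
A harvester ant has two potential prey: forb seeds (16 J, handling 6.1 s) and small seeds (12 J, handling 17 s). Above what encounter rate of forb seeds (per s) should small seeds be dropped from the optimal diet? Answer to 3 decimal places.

At the threshold, the rate on forb seeds alone equals the profitability of small seeds: λ·16/(1 + λ·6.1) = 12/17 = 0.7059.
Rearranging, λ(16 − 0.7059×6.1) = 0.7059, so λ = 0.7059/11.69 = 0.06036 per s.

0.060 per s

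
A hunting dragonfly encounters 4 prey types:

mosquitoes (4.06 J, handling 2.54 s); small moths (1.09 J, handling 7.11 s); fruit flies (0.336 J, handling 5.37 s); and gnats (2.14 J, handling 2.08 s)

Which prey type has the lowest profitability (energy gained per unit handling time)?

Profitability E/h (J/s): mosquitoes = 4.06/2.54 = 1.6, small moths = 1.09/7.11 = 0.153, fruit flies = 0.336/5.37 = 0.0626, gnats = 2.14/2.08 = 1.03.
Ranked: mosquitoes > gnats > small moths > fruit flies.

fruit flies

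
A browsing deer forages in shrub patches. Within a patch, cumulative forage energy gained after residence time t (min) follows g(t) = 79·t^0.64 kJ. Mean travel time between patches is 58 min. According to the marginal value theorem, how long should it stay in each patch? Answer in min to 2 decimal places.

103.11 min

Maximise g(t)/(T+t): set derivative to zero → g'(t)(T+t) = g(t).
g'(t) = 0.64·79·t^-0.36. Setting 0.64·79·t^-0.36 = 79·t^0.64/(58+t) gives 0.64(58+t) = t, so 0.36·t = 0.64×58.
t* = 0.64×58/0.36 = 103.1 min.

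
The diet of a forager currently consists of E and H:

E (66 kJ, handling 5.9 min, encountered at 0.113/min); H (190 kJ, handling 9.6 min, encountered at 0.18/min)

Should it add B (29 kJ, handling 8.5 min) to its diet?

Current rate: (0.113×66 + 0.18×190)/(1 + 0.113×5.9 + 0.18×9.6) = 12.27 kJ/min.
B: E/h = 29/8.5 = 3.412 kJ/min.
3.412 < 12.27, so adding B would lower the average — exclude it.

No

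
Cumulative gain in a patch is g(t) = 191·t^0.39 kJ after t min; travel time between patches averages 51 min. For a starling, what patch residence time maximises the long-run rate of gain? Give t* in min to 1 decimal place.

32.6 min

By the marginal value theorem, leave when the instantaneous gain rate g'(t) equals the habitat-wide average g(t)/(T + t).
g'(t) = 0.39·191·t^-0.61. Setting 0.39·191·t^-0.61 = 191·t^0.39/(51+t) gives 0.39(51+t) = t, so 0.61·t = 0.39×51.
t* = 0.39×51/0.61 = 32.61 min.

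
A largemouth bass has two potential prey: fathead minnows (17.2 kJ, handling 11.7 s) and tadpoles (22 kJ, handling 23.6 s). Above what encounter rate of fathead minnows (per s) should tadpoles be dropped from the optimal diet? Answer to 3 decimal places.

0.148 per s

The zero-one rule: include tadpoles iff E₂/h₂ > λE₁/(1+λh₁). Equality gives the switch point.
λE₁h₂ = E₂ + λE₂h₁ ⇒ λ = E₂/(E₁h₂ − E₂h₁) = 22/(405.9 − 257.4) = 0.1481 per s.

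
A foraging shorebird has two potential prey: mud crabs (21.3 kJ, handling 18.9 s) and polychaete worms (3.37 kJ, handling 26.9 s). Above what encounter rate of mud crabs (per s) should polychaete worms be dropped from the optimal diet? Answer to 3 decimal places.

At the threshold, the rate on mud crabs alone equals the profitability of polychaete worms: λ·21.3/(1 + λ·18.9) = 3.37/26.9 = 0.1253.
Rearranging, λ(21.3 − 0.1253×18.9) = 0.1253, so λ = 0.1253/18.93 = 0.006617 per s.

0.007 per s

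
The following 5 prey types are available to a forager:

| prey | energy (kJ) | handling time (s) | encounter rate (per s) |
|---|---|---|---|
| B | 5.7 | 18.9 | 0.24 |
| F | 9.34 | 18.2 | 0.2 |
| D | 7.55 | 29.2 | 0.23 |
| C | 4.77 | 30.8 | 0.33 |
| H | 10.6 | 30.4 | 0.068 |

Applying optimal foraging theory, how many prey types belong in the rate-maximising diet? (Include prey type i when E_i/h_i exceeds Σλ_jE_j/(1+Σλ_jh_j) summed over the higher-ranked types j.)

1

Rank by E/h (kJ/s): F 0.513, H 0.349, B 0.302, D 0.259, C 0.155. Include each in turn until the next type's E/h falls below the running intake rate.
Rate on top 1: 0.4026. H: 0.349 < 0.4026 → exclude; stop.
Optimal diet: F — 1 of 5 types.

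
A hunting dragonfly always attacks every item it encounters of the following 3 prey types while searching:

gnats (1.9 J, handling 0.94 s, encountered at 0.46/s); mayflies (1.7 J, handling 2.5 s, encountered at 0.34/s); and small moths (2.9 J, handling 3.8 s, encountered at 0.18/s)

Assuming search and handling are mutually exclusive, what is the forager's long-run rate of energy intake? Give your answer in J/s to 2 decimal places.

0.67 J/s

Energy encountered per unit search time: 0.46×1.9 + 0.34×1.7 + 0.18×2.9 = 1.974 J/s.
Handling time per unit search time: 0.46×0.94 + 0.34×2.5 + 0.18×3.8 = 1.966.
Rate = 1.974/(1 + 1.966) = 0.6655 J/s.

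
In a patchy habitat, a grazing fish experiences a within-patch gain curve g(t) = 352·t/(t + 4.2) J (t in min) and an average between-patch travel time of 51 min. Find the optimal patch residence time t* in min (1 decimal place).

14.6 min

Optimal t* satisfies g'(t*) = g(t*)/(T + t*).
g'(t) = 352·4.2/(t + 4.2)². Setting 352·4.2/(t+4.2)² = 352t/[(t+4.2)(51+t)] gives 4.2(51+t) = t(t+4.2), so t² = 4.2×51 = 214.2.
t* = √214.2 = 14.64 min.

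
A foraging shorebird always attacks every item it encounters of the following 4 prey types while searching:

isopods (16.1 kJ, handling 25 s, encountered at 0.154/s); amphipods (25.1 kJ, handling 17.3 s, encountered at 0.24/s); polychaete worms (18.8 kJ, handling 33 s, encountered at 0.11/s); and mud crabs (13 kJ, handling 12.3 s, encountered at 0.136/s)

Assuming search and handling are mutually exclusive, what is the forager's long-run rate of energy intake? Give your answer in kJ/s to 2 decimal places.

Energy encountered per unit search time: 0.154×16.1 + 0.24×25.1 + 0.11×18.8 + 0.136×13 = 12.34 kJ/s.
Handling time per unit search time: 0.154×25 + 0.24×17.3 + 0.11×33 + 0.136×12.3 = 13.3.
Rate = 12.34/(1 + 13.3) = 0.8626 kJ/s.

0.86 kJ/s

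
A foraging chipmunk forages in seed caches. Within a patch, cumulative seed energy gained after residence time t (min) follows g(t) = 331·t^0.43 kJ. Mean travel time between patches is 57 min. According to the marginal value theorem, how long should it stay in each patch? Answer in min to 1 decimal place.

43.0 min

By the marginal value theorem, leave when the instantaneous gain rate g'(t) equals the habitat-wide average g(t)/(T + t).
g'(t) = 0.43·331·t^-0.57. Setting 0.43·331·t^-0.57 = 331·t^0.43/(57+t) gives 0.43(57+t) = t, so 0.57·t = 0.43×57.
t* = 0.43×57/0.57 = 43 min.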